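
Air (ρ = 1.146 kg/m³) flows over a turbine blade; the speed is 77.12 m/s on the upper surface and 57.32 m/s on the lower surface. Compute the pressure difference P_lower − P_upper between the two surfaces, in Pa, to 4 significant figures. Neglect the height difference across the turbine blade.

Bernoulli (same height): P_lower − P_upper = ½ρ(v_upper² − v_lower²).
ΔP = ½·1.146·(77.12² − 57.32²) = 1525 Pa.

ΔP ≈ 1525 Pa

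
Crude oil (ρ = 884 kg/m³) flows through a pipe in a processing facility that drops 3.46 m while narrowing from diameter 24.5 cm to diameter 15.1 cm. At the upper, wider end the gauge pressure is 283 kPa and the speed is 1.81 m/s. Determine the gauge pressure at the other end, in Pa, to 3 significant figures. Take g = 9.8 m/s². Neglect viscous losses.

By continuity, v₂ = v₁·A₁/A₂ = 1.81·(471/179) = 4.76 m/s.
Bernoulli: P₁ + ½ρv₁² + ρg h₁ = P₂ + ½ρv₂² + ρg h₂, so P₂ = P₁ + ½ρ(v₁² − v₂²) − ρg(h₂ − h₁).
P₂ = 283000 + ½·884·(1.81² − 4.76²) − 884·9.8·(−3.46) = 283000 + (-8590) − (-30000) = 304000 Pa.

304000 Pa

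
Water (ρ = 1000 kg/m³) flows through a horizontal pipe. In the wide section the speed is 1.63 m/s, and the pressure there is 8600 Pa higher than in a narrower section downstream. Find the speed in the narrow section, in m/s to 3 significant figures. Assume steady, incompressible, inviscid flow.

Along the level pipe P + ½ρv² is conserved, hence v₂² = v₁² + 2(P₁ − P₂)/ρ.
v₂ = √(1.63² + 2·8600/1000) = √(2.66 + 17.2) = 4.46 m/s.

4.46 m/s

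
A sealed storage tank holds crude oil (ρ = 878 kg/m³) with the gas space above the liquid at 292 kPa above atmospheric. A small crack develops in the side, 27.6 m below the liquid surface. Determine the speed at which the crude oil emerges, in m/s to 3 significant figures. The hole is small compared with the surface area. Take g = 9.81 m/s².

v ≈ 34.7 m/s

Take point 1 at the surface (v₁ ≈ 0) and point 2 at the hole (at atmospheric pressure). Bernoulli: P₁ + ρg h = P_atm + ½ρv₂².
With P₁ − P_atm = 292000 Pa, v₂ = √(2gh + 2ΔP/ρ) = √(2·9.81·27.6 + 2·292000/878) = 34.7 m/s.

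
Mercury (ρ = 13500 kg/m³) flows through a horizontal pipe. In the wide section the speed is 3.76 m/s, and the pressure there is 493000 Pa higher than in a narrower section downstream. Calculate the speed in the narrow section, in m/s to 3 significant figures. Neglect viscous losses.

v₂ = 9.34 m/s

With h₁ = h₂, rearranging Bernoulli gives v₂ = √(v₁² + 2ΔP/ρ).
v₂ = √(3.76² + 2·493000/13500) = √(14.1 + 73.0) = 9.34 m/s.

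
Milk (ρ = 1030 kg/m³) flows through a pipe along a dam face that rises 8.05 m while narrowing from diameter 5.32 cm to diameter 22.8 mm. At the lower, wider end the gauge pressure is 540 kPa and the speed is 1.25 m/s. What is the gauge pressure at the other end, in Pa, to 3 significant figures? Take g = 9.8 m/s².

P₂ ≈ 436000 Pa

By continuity, v₂ = v₁·A₁/A₂ = 1.25·(22.2/4.08) = 6.81 m/s.
Applying Bernoulli between the two ends and solving for P₂: P₂ = P₁ + ½ρ(v₁² − v₂²) − ρgΔh.
P₂ = 540000 + ½·1030·(1.25² − 6.81²) − 1030·9.8·(+8.05) = 540000 + (-23000) − (81300) = 436000 Pa.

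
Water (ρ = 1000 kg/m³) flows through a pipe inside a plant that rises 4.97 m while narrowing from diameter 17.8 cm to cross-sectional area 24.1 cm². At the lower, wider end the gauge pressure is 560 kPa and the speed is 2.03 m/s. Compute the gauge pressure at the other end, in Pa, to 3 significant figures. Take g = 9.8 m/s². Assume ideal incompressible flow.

P₂ ≈ 294000 Pa

Mass conservation (A₁v₁ = A₂v₂) gives v₂ = 2.03 × 249/24.1 = 21.0 m/s.
Bernoulli: P₁ + ½ρv₁² + ρg h₁ = P₂ + ½ρv₂² + ρg h₂, so P₂ = P₁ + ½ρ(v₁² − v₂²) − ρg(h₂ − h₁).
P₂ = 560000 + ½·1000·(2.03² − 21.0²) − 1000·9.8·(+4.97) = 560000 + (-218000) − (48700) = 294000 Pa.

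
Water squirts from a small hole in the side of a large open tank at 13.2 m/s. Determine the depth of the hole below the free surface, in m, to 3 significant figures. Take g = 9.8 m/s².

h ≈ 8.89 m

For a small hole in a large open tank, ½v² = gh, giving h = v²/(2g).
h = 13.2²/(2·9.8) = 174/19.60 = 8.89 m.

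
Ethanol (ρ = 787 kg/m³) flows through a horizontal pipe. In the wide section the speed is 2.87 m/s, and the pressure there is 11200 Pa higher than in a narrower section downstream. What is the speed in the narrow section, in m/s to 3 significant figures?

v₂ ≈ 6.06 m/s

With h₁ = h₂, rearranging Bernoulli gives v₂ = √(v₁² + 2ΔP/ρ).
v₂ = √(2.87² + 2·11200/787) = √(8.24 + 28.5) = 6.06 m/s.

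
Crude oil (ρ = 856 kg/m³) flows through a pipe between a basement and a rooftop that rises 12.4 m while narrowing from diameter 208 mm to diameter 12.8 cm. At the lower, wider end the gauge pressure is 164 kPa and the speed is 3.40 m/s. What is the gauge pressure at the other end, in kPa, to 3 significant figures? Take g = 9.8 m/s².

Continuity gives A₁v₁ = A₂v₂, so v₂ = (340 cm²)/(129 cm²) × 3.40 m/s = 8.98 m/s.
Energy conservation along the streamline gives P₂ = P₁ − ½ρ(v₂² − v₁²) − ρg(h₂ − h₁).
P₂ = 164000 + ½·856·(3.40² − 8.98²) − 856·9.8·(+12.4) = 164000 + (-29600) − (104000) = 30400 Pa.

P₂ = 30.4 kPa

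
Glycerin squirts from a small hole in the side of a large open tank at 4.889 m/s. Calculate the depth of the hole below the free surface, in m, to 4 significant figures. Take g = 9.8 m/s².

Inverting v = √(2gh) gives h = v² / 2g.
h = 4.889²/(2·9.8) = 23.90/19.60 = 1.220 m.

h ≈ 1.220 m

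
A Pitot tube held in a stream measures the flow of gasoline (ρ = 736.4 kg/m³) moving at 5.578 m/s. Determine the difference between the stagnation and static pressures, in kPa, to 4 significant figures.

Bernoulli between the free stream and the stagnation point: ½ρv² = P_stag − P_static.
ΔP = ½·736.4·5.578² = 11460 Pa.

11.46 kPa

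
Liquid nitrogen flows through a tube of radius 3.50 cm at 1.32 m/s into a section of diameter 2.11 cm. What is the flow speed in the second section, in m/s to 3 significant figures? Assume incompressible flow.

v₂ = 14.5 m/s

Continuity gives A₁v₁ = A₂v₂, so v₂ = (38.5 cm²)/(3.50 cm²) × 1.32 m/s = 14.5 m/s.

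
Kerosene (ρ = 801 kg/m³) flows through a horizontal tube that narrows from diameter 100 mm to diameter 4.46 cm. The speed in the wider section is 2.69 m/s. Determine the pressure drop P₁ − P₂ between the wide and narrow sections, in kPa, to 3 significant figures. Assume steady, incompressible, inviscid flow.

By continuity, v₂ = v₁·A₁/A₂ = 2.69·(78.5/15.6) = 13.5 m/s.
Bernoulli (h₁ = h₂): P₁ − P₂ = ½ρ(v₂² − v₁²).
P₁ − P₂ = ½·801·(13.5² − 2.69²) = ½·801·176 = 70300 Pa.

ΔP ≈ 70.3 kPa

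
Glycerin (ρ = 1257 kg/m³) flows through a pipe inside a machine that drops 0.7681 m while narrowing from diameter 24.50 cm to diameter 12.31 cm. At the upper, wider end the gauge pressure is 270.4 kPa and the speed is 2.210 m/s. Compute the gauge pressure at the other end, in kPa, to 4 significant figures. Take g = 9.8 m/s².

The volume flow rate is constant, so v₂ = (A₁/A₂)v₁ = (471.4/119.0)·2.210 = 8.754 m/s.
Applying Bernoulli between the two ends and solving for P₂: P₂ = P₁ + ½ρ(v₁² − v₂²) − ρgΔh.
P₂ = 270400 + ½·1257·(2.210² − 8.754²) − 1257·9.8·(−0.7681) = 270400 + (-45090) − (-9462) = 234800 Pa.

P₂ ≈ 234.8 kPa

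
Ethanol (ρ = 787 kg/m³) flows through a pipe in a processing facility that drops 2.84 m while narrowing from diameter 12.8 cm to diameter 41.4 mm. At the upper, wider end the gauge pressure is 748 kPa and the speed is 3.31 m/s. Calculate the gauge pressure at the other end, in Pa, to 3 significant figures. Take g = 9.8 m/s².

P₂ ≈ 380000 Pa

Continuity gives A₁v₁ = A₂v₂, so v₂ = (129 cm²)/(13.5 cm²) × 3.31 m/s = 31.6 m/s.
Bernoulli: P₁ + ½ρv₁² + ρg h₁ = P₂ + ½ρv₂² + ρg h₂, so P₂ = P₁ + ½ρ(v₁² − v₂²) − ρg(h₂ − h₁).
P₂ = 748000 + ½·787·(3.31² − 31.6²) − 787·9.8·(−2.84) = 748000 + (-390000) − (-21900) = 380000 Pa.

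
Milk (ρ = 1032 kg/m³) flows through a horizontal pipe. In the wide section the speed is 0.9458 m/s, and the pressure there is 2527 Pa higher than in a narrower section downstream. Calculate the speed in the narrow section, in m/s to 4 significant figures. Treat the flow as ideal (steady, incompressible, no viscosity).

Horizontal Bernoulli: P₁ + ½ρv₁² = P₂ + ½ρv₂², so v₂² = v₁² + 2(P₁ − P₂)/ρ.
v₂ = √(0.9458² + 2·2527/1032) = √(0.8945 + 4.897) = 2.407 m/s.

v₂ ≈ 2.407 m/s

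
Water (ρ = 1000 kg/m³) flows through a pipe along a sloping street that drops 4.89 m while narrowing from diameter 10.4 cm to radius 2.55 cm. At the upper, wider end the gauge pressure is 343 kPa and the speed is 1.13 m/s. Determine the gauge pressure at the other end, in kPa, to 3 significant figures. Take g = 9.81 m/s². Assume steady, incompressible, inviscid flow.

P₂ ≈ 381 kPa

Mass conservation (A₁v₁ = A₂v₂) gives v₂ = 1.13 × 84.9/20.4 = 4.70 m/s.
Bernoulli: P₁ + ½ρv₁² + ρg h₁ = P₂ + ½ρv₂² + ρg h₂, so P₂ = P₁ + ½ρ(v₁² − v₂²) − ρg(h₂ − h₁).
P₂ = 343000 + ½·1000·(1.13² − 4.70²) − 1000·9.81·(−4.89) = 343000 + (-10400) − (-48000) = 381000 Pa.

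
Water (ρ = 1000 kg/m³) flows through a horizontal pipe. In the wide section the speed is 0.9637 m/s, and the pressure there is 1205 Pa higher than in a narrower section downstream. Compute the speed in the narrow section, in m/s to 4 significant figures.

1.827 m/s

With h₁ = h₂, rearranging Bernoulli gives v₂ = √(v₁² + 2ΔP/ρ).
v₂ = √(0.9637² + 2·1205/1000) = √(0.9287 + 2.410) = 1.827 m/s.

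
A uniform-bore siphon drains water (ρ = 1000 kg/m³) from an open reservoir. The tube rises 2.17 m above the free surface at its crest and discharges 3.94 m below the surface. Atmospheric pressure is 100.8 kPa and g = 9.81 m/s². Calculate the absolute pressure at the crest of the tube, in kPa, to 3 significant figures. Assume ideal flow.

40.9 kPa

The outlet speed comes from Torricelli: v = √(2g·3.94) = 8.79 m/s.
With constant cross-section the crest speed equals v; applying Bernoulli from the surface up to the crest, P_top = P_atm − ½ρv² − ρg·h_top.
P_top = 100800 − ½·1000·8.79² − 1000·9.81·2.17 = 40900 Pa.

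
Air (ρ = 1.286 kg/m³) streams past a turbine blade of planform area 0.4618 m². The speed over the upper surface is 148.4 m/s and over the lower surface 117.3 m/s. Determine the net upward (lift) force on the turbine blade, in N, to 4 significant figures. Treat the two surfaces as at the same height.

The faster flow above has the lower pressure; Bernoulli (same height) gives ΔP = ½ρ(v_up² − v_low²).
ΔP = ½·1.286·(148.4² − 117.3²) = 5313 Pa.
Lift = ΔP · A = 5313 × 0.4618 = 2454 N.

2454 N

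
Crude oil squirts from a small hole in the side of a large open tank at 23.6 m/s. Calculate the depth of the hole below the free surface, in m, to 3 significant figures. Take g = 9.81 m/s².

28.4 m

Torricelli: v = √(2gh), so h = v²/(2g).
h = 23.6²/(2·9.81) = 557/19.62 = 28.4 m.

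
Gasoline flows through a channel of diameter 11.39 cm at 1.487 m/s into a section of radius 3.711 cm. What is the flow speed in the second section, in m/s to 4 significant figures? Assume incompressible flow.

3.502 m/s

By continuity, v₂ = v₁·A₁/A₂ = 1.487·(101.9/43.26) = 3.502 m/s.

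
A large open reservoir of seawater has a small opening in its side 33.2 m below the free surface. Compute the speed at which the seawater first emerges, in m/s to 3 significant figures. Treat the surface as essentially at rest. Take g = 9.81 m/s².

Bernoulli from surface to hole (P equal, v_surface ≈ 0): v = √(2gh) = √(2×9.81×33.2) = 25.5 m/s.

25.5 m/s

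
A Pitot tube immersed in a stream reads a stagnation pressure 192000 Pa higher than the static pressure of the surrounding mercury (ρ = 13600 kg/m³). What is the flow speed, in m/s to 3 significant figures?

The dynamic pressure equals the rise in static pressure at the stagnation point: ΔP = ½ρv².
v = √(2ΔP/ρ) = √(2·192000/13600) = 5.31 m/s.

v ≈ 5.31 m/s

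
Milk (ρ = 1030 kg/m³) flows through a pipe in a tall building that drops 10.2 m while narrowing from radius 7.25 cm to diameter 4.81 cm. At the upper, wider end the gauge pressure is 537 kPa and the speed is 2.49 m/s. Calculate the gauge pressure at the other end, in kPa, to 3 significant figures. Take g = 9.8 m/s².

P₂ ≈ 379 kPa

The volume flow rate is constant, so v₂ = (A₁/A₂)v₁ = (165/18.2)·2.49 = 22.6 m/s.
Energy conservation along the streamline gives P₂ = P₁ − ½ρ(v₂² − v₁²) − ρg(h₂ − h₁).
P₂ = 537000 + ½·1030·(2.49² − 22.6²) − 1030·9.8·(−10.2) = 537000 + (-260000) − (-103000) = 379000 Pa.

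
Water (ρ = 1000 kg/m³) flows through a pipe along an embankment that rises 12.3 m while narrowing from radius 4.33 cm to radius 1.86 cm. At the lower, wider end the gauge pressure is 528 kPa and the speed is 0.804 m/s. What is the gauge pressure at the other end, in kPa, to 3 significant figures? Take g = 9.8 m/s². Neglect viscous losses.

P₂ ≈ 398 kPa

Continuity gives A₁v₁ = A₂v₂, so v₂ = (58.9 cm²)/(10.9 cm²) × 0.804 m/s = 4.36 m/s.
Bernoulli: P₁ + ½ρv₁² + ρg h₁ = P₂ + ½ρv₂² + ρg h₂, so P₂ = P₁ + ½ρ(v₁² − v₂²) − ρg(h₂ − h₁).
P₂ = 528000 + ½·1000·(0.804² − 4.36²) − 1000·9.8·(+12.3) = 528000 + (-9170) − (121000) = 398000 Pa.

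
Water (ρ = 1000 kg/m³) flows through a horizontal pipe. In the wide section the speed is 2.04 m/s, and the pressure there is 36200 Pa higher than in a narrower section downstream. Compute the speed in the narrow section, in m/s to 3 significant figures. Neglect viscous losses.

Horizontal Bernoulli: P₁ + ½ρv₁² = P₂ + ½ρv₂², so v₂² = v₁² + 2(P₁ − P₂)/ρ.
v₂ = √(2.04² + 2·36200/1000) = √(4.16 + 72.4) = 8.75 m/s.

8.75 m/s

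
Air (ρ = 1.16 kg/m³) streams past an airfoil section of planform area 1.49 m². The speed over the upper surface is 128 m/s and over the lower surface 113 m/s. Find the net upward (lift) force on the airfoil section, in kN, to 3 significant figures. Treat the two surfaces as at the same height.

F = 3.12 kN

From P + ½ρv² = const at equal height, P_low − P_up = ½ρ(v_up² − v_low²).
ΔP = ½·1.16·(128² − 113²) = 2100 Pa.
Lift = ΔP · A = 2100 × 1.49 = 3120 N.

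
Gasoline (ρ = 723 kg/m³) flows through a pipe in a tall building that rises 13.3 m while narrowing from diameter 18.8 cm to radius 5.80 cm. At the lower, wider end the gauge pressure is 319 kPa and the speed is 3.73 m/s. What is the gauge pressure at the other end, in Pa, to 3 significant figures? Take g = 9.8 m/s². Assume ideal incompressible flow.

P₂ ≈ 195000 Pa

By continuity, v₂ = v₁·A₁/A₂ = 3.73·(278/106) = 9.80 m/s.
Bernoulli: P₁ + ½ρv₁² + ρg h₁ = P₂ + ½ρv₂² + ρg h₂, so P₂ = P₁ + ½ρ(v₁² − v₂²) − ρg(h₂ − h₁).
P₂ = 319000 + ½·723·(3.73² − 9.80²) − 723·9.8·(+13.3) = 319000 + (-29700) − (94200) = 195000 Pa.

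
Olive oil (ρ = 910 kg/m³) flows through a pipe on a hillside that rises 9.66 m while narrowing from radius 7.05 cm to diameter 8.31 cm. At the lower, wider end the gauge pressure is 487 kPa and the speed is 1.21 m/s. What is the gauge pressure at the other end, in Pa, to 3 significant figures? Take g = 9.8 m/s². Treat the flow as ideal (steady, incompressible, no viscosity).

Continuity gives A₁v₁ = A₂v₂, so v₂ = (156 cm²)/(54.2 cm²) × 1.21 m/s = 3.48 m/s.
Applying Bernoulli between the two ends and solving for P₂: P₂ = P₁ + ½ρ(v₁² − v₂²) − ρgΔh.
P₂ = 487000 + ½·910·(1.21² − 3.48²) − 910·9.8·(+9.66) = 487000 + (-4860) − (86100) = 396000 Pa.

P₂ ≈ 396000 Pa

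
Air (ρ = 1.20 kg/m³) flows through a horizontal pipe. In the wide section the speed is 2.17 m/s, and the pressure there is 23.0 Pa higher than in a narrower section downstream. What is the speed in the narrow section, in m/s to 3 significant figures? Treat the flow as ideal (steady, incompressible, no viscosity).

Horizontal Bernoulli: P₁ + ½ρv₁² = P₂ + ½ρv₂², so v₂² = v₁² + 2(P₁ − P₂)/ρ.
v₂ = √(2.17² + 2·23.0/1.20) = √(4.71 + 38.3) = 6.56 m/s.

v₂ = 6.56 m/s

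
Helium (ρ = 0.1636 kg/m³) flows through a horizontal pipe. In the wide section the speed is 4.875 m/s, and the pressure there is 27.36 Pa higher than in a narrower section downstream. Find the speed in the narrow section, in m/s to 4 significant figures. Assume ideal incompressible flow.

Horizontal Bernoulli: P₁ + ½ρv₁² = P₂ + ½ρv₂², so v₂² = v₁² + 2(P₁ − P₂)/ρ.
v₂ = √(4.875² + 2·27.36/0.1636) = √(23.77 + 334.5) = 18.93 m/s.

v₂ ≈ 18.93 m/s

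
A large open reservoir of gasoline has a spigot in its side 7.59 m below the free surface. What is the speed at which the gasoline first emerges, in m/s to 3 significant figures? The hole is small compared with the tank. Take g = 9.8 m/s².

v ≈ 12.2 m/s

With the surface at rest and both surface and jet at atmospheric pressure, Bernoulli gives ρg h = ½ρv², so v = √(2gh) = √(2·9.8·7.59) = 12.2 m/s.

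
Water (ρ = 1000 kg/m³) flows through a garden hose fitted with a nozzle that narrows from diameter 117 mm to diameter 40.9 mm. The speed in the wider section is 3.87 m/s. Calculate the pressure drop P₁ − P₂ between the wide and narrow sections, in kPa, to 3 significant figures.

ΔP ≈ 494 kPa

The volume flow rate is constant, so v₂ = (A₁/A₂)v₁ = (108/13.1)·3.87 = 31.7 m/s.
Along the horizontal streamline, P + ½ρv² is constant.
P₁ − P₂ = ½·1000·(31.7² − 3.87²) = ½·1000·988 = 494000 Pa.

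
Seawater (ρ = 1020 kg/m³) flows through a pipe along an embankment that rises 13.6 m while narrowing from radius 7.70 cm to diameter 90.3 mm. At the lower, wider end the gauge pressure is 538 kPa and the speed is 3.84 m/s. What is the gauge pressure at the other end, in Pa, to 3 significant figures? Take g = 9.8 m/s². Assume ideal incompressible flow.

P₂ ≈ 346000 Pa

Mass conservation (A₁v₁ = A₂v₂) gives v₂ = 3.84 × 186/64.0 = 11.2 m/s.
Bernoulli: P₁ + ½ρv₁² + ρg h₁ = P₂ + ½ρv₂² + ρg h₂, so P₂ = P₁ + ½ρ(v₁² − v₂²) − ρg(h₂ − h₁).
P₂ = 538000 + ½·1020·(3.84² − 11.2²) − 1020·9.8·(+13.6) = 538000 + (-56100) − (136000) = 346000 Pa.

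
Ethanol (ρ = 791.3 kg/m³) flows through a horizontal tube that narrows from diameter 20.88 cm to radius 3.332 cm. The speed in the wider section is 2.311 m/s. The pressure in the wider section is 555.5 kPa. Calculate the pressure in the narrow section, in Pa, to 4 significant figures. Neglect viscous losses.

The volume flow rate is constant, so v₂ = (A₁/A₂)v₁ = (342.4/34.88)·2.311 = 22.69 m/s.
The pipe is horizontal, so Bernoulli reduces to P₁ + ½ρv₁² = P₂ + ½ρv₂².
P₂ = P₁ − ½ρ(v₂² − v₁²) = 555500 − ½·791.3·(22.69² − 2.311²) = 555500 − 201500 = 354000 Pa.

P₂ = 354000 Pa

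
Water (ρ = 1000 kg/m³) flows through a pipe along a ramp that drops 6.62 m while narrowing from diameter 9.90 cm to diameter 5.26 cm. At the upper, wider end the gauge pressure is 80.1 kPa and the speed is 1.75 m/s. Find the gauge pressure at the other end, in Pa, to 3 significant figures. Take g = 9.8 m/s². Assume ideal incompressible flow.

P₂ = 127000 Pa

Mass conservation (A₁v₁ = A₂v₂) gives v₂ = 1.75 × 77.0/21.7 = 6.20 m/s.
Energy conservation along the streamline gives P₂ = P₁ − ½ρ(v₂² − v₁²) − ρg(h₂ − h₁).
P₂ = 80100 + ½·1000·(1.75² − 6.20²) − 1000·9.8·(−6.62) = 80100 + (-17700) − (-64900) = 127000 Pa.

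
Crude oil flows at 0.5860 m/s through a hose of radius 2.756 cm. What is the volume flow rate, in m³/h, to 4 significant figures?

Q ≈ 5.034 m³/h

Q = A·v = 0.002386 m² × 0.5860 m/s = 0.001398 m³/s.
Converting: 0.001398 m³/s × 3600 = 5.034 m³/h.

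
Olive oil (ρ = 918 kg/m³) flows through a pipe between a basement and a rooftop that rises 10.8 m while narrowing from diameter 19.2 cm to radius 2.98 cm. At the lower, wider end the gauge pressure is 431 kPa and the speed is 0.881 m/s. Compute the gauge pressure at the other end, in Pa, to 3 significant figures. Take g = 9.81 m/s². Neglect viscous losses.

P₂ ≈ 296000 Pa

Continuity gives A₁v₁ = A₂v₂, so v₂ = (290 cm²)/(27.9 cm²) × 0.881 m/s = 9.14 m/s.
Energy conservation along the streamline gives P₂ = P₁ − ½ρ(v₂² − v₁²) − ρg(h₂ − h₁).
P₂ = 431000 + ½·918·(0.881² − 9.14²) − 918·9.81·(+10.8) = 431000 + (-38000) − (97300) = 296000 Pa.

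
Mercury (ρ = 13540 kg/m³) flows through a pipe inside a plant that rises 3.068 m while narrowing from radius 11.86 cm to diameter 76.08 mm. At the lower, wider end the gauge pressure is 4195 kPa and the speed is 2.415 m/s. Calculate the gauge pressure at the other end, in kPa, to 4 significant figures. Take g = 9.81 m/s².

P₂ ≈ 96.19 kPa

Continuity gives A₁v₁ = A₂v₂, so v₂ = (441.9 cm²)/(45.46 cm²) × 2.415 m/s = 23.47 m/s.
Bernoulli: P₁ + ½ρv₁² + ρg h₁ = P₂ + ½ρv₂² + ρg h₂, so P₂ = P₁ + ½ρ(v₁² − v₂²) − ρg(h₂ − h₁).
P₂ = 4195000 + ½·13540·(2.415² − 23.47²) − 13540·9.81·(+3.068) = 4195000 + (-3691000) − (407500) = 96190 Pa.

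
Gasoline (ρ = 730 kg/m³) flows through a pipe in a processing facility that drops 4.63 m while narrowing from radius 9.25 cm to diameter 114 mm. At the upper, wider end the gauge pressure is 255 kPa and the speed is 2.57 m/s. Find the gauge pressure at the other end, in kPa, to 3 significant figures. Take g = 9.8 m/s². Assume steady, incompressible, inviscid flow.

The volume flow rate is constant, so v₂ = (A₁/A₂)v₁ = (269/102)·2.57 = 6.77 m/s.
Bernoulli: P₁ + ½ρv₁² + ρg h₁ = P₂ + ½ρv₂² + ρg h₂, so P₂ = P₁ + ½ρ(v₁² − v₂²) − ρg(h₂ − h₁).
P₂ = 255000 + ½·730·(2.57² − 6.77²) − 730·9.8·(−4.63) = 255000 + (-14300) − (-33100) = 274000 Pa.

P₂ ≈ 274 kPa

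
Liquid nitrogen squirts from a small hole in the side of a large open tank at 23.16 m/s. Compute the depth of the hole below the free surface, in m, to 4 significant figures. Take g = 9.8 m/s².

27.37 m

For a small hole in a large open tank, ½v² = gh, giving h = v²/(2g).
h = 23.16²/(2·9.8) = 536.4/19.60 = 27.37 m.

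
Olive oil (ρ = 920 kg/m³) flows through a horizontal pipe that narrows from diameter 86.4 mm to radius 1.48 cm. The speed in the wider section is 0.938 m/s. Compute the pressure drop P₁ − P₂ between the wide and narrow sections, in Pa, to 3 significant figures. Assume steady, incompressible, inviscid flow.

Continuity gives A₁v₁ = A₂v₂, so v₂ = (58.6 cm²)/(6.88 cm²) × 0.938 m/s = 7.99 m/s.
The pipe is horizontal, so Bernoulli reduces to P₁ + ½ρv₁² = P₂ + ½ρv₂².
P₁ − P₂ = ½·920·(7.99² − 0.938²) = ½·920·63.0 = 29000 Pa.

29000 Pa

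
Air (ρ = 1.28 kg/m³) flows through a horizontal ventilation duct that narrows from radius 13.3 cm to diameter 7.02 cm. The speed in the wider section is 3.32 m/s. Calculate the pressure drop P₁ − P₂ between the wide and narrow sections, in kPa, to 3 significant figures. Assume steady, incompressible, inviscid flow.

By continuity, v₂ = v₁·A₁/A₂ = 3.32·(556/38.7) = 47.7 m/s.
Bernoulli (h₁ = h₂): P₁ − P₂ = ½ρ(v₂² − v₁²).
P₁ − P₂ = ½·1.28·(47.7² − 3.32²) = ½·1.28·2260 = 1450 Pa.

ΔP = 1.45 kPa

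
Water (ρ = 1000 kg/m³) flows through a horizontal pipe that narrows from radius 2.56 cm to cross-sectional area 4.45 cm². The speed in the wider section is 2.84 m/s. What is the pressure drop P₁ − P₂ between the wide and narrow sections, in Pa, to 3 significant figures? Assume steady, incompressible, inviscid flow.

ΔP ≈ 82300 Pa

The volume flow rate is constant, so v₂ = (A₁/A₂)v₁ = (20.6/4.45)·2.84 = 13.1 m/s.
Bernoulli (h₁ = h₂): P₁ − P₂ = ½ρ(v₂² − v₁²).
P₁ − P₂ = ½·1000·(13.1² − 2.84²) = ½·1000·165 = 82300 Pa.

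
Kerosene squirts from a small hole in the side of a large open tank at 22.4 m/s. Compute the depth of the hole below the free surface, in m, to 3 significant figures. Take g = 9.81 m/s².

h ≈ 25.6 m

Inverting v = √(2gh) gives h = v² / 2g.
h = 22.4²/(2·9.81) = 502/19.62 = 25.6 m.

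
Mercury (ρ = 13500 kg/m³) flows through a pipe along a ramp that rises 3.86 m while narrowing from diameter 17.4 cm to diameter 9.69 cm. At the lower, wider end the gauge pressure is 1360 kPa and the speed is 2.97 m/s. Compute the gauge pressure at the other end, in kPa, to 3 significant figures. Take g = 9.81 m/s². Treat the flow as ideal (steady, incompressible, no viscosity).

Mass conservation (A₁v₁ = A₂v₂) gives v₂ = 2.97 × 238/73.7 = 9.58 m/s.
Applying Bernoulli between the two ends and solving for P₂: P₂ = P₁ + ½ρ(v₁² − v₂²) − ρgΔh.
P₂ = 1360000 + ½·13500·(2.97² − 9.58²) − 13500·9.81·(+3.86) = 1360000 + (-559000) − (511000) = 289000 Pa.

P₂ ≈ 289 kPa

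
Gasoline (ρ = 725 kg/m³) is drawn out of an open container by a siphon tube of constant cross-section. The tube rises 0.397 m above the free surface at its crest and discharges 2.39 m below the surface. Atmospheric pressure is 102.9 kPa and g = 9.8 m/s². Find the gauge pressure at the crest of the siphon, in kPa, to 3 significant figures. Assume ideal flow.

The outlet speed comes from Torricelli: v = √(2g·2.39) = 6.84 m/s.
Continuity keeps v the same throughout the tube; from surface to crest, P_atm + 0 = P_top + ½ρv² + ρg·h_top.
P_top = 102900 − ½·725·6.84² − 725·9.8·0.397 = 83100 Pa. So P_gauge = P_top − P_atm = -19800 Pa.

-19.8 kPa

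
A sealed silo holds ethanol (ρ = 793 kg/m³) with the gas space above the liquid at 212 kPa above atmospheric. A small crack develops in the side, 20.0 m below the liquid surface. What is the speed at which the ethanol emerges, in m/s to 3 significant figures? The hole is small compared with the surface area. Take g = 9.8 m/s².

v ≈ 30.4 m/s

Take point 1 at the surface (v₁ ≈ 0) and point 2 at the hole (at atmospheric pressure). Bernoulli: P₁ + ρg h = P_atm + ½ρv₂².
With P₁ − P_atm = 212000 Pa, v₂ = √(2gh + 2ΔP/ρ) = √(2·9.8·20.0 + 2·212000/793) = 30.4 m/s.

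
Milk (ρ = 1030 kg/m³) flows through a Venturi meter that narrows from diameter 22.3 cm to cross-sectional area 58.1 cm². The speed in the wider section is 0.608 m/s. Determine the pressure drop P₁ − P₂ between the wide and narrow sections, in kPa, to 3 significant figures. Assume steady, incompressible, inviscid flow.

8.41 kPa

Continuity gives A₁v₁ = A₂v₂, so v₂ = (391 cm²)/(58.1 cm²) × 0.608 m/s = 4.09 m/s.
Bernoulli (h₁ = h₂): P₁ − P₂ = ½ρ(v₂² − v₁²).
P₁ − P₂ = ½·1030·(4.09² − 0.608²) = ½·1030·16.3 = 8410 Pa.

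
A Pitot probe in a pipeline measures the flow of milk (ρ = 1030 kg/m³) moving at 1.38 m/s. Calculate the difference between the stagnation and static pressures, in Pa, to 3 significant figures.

ΔP ≈ 981 Pa

Bernoulli between the free stream and the stagnation point: ½ρv² = P_stag − P_static.
ΔP = ½·1030·1.38² = 981 Pa.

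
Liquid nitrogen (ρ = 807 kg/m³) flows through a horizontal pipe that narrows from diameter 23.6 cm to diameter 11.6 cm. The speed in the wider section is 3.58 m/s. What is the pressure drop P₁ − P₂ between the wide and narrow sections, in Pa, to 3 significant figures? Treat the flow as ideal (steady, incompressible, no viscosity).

Mass conservation (A₁v₁ = A₂v₂) gives v₂ = 3.58 × 437/106 = 14.8 m/s.
Bernoulli (h₁ = h₂): P₁ − P₂ = ½ρ(v₂² − v₁²).
P₁ − P₂ = ½·807·(14.8² − 3.58²) = ½·807·207 = 83400 Pa.

83400 Pa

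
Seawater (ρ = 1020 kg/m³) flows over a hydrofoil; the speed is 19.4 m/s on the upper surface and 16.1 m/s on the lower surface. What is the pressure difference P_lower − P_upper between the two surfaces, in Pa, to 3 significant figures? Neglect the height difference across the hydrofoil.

The pressure is lower where the speed is higher: ΔP = ½ρ(v_up² − v_low²).
ΔP = ½·1020·(19.4² − 16.1²) = 59700 Pa.

ΔP ≈ 59700 Pa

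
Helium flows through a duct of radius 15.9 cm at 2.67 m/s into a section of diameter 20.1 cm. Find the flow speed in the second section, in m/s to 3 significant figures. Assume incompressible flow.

v₂ ≈ 6.68 m/s

The volume flow rate is constant, so v₂ = (A₁/A₂)v₁ = (794/317)·2.67 = 6.68 m/s.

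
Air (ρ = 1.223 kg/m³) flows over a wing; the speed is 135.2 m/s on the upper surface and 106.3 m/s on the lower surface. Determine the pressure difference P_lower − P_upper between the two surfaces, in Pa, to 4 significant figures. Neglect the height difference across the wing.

ΔP ≈ 4268 Pa

Bernoulli (same height): P_lower − P_upper = ½ρ(v_upper² − v_lower²).
ΔP = ½·1.223·(135.2² − 106.3²) = 4268 Pa.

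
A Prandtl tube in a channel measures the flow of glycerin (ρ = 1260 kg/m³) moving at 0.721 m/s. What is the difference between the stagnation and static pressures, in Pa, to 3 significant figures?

At the stagnation point the flow is brought to rest, so Bernoulli gives P_stag − P_static = ½ρv².
ΔP = ½·1260·0.721² = 327 Pa.

ΔP ≈ 327 Pa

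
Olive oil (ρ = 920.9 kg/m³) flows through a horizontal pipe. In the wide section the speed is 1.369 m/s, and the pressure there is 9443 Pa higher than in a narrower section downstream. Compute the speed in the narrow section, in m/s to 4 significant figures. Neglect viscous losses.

v₂ ≈ 4.731 m/s

With h₁ = h₂, rearranging Bernoulli gives v₂ = √(v₁² + 2ΔP/ρ).
v₂ = √(1.369² + 2·9443/920.9) = √(1.874 + 20.51) = 4.731 m/s.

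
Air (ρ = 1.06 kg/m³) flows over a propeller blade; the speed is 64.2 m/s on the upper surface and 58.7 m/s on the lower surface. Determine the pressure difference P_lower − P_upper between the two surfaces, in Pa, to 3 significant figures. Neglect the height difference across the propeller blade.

The pressure is lower where the speed is higher: ΔP = ½ρ(v_up² − v_low²).
ΔP = ½·1.06·(64.2² − 58.7²) = 358 Pa.

ΔP ≈ 358 Pa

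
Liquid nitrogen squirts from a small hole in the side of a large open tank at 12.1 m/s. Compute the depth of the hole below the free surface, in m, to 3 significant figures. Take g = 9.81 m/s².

For a small hole in a large open tank, ½v² = gh, giving h = v²/(2g).
h = 12.1²/(2·9.81) = 146/19.62 = 7.46 m.

h = 7.46 m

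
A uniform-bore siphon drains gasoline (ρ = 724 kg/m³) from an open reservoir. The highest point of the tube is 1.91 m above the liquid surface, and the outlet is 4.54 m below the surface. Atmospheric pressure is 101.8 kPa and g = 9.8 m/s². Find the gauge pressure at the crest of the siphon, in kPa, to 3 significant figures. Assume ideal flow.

Bernoulli surface→outlet gives ½v² = g·h_out, so v = √(2·9.8·4.54) = 9.43 m/s.
The bore is uniform, so the speed at the crest is the same v. Bernoulli surface→crest: P_atm = P_top + ½ρv² + ρg·h_top.
P_top = 101800 − ½·724·9.43² − 724·9.8·1.91 = 56000 Pa. So P_gauge = P_top − P_atm = -45800 Pa.

P_gauge ≈ -45.8 kPa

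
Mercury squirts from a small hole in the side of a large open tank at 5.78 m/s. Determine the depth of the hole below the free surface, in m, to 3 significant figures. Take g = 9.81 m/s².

1.70 m

For a small hole in a large open tank, ½v² = gh, giving h = v²/(2g).
h = 5.78²/(2·9.81) = 33.4/19.62 = 1.70 m.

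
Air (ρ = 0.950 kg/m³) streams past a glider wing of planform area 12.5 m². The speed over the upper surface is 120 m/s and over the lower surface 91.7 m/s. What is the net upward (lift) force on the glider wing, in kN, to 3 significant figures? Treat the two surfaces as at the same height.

35.6 kN

From P + ½ρv² = const at equal height, P_low − P_up = ½ρ(v_up² − v_low²).
ΔP = ½·0.950·(120² − 91.7²) = 2850 Pa.
Lift = ΔP · A = 2850 × 12.5 = 35600 N.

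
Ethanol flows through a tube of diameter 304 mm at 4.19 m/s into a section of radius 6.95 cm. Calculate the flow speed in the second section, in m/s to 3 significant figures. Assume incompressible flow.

Continuity gives A₁v₁ = A₂v₂, so v₂ = (726 cm²)/(152 cm²) × 4.19 m/s = 20.0 m/s.

v₂ ≈ 20.0 m/s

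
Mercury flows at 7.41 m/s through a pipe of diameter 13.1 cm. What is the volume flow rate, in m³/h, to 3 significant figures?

Q = A·v = 0.0135 m² × 7.41 m/s = 0.0999 m³/s.
Converting: 0.0999 m³/s × 3600 = 360 m³/h.

Q = 360 m³/h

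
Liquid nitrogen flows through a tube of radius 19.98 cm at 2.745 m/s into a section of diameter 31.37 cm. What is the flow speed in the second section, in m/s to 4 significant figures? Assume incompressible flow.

v₂ ≈ 4.454 m/s

The volume flow rate is constant, so v₂ = (A₁/A₂)v₁ = (1254/772.9)·2.745 = 4.454 m/s.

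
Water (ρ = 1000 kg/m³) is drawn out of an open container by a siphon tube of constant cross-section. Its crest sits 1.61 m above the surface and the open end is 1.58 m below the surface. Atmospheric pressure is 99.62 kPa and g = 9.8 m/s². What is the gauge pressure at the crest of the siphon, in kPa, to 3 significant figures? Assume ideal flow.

P_gauge ≈ -31.3 kPa

Bernoulli surface→outlet gives ½v² = g·h_out, so v = √(2·9.8·1.58) = 5.56 m/s.
Continuity keeps v the same throughout the tube; from surface to crest, P_atm + 0 = P_top + ½ρv² + ρg·h_top.
P_top = 99620 − ½·1000·5.56² − 1000·9.8·1.61 = 68400 Pa. So P_gauge = P_top − P_atm = -31300 Pa.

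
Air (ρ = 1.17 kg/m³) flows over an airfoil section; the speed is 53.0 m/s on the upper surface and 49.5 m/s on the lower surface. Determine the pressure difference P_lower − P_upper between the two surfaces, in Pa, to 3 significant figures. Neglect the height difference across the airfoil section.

Bernoulli (same height): P_lower − P_upper = ½ρ(v_upper² − v_lower²).
ΔP = ½·1.17·(53.0² − 49.5²) = 210 Pa.

ΔP = 210 Pa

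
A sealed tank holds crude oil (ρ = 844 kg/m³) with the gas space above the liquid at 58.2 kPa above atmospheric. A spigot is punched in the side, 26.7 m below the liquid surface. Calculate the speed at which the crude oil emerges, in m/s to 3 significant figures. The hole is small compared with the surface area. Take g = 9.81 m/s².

v = 25.7 m/s

Take point 1 at the surface (v₁ ≈ 0) and point 2 at the hole (at atmospheric pressure). Bernoulli: P₁ + ρg h = P_atm + ½ρv₂².
With P₁ − P_atm = 58200 Pa, v₂ = √(2gh + 2ΔP/ρ) = √(2·9.81·26.7 + 2·58200/844) = 25.7 m/s.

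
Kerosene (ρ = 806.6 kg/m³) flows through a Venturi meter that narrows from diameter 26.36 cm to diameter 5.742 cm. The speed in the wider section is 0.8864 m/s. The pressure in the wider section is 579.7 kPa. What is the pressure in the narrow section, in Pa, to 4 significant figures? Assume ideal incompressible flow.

The volume flow rate is constant, so v₂ = (A₁/A₂)v₁ = (545.7/25.90)·0.8864 = 18.68 m/s.
With no height change, Bernoulli's equation is P₁ + ½ρv₁² = P₂ + ½ρv₂².
P₂ = P₁ − ½ρ(v₂² − v₁²) = 579700 − ½·806.6·(18.68² − 0.8864²) = 579700 − 140400 = 439300 Pa.

439300 Pa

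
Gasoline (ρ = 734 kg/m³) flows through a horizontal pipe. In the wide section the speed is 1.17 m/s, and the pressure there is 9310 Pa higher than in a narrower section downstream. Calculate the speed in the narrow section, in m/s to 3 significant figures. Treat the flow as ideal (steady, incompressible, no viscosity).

Along the level pipe P + ½ρv² is conserved, hence v₂² = v₁² + 2(P₁ − P₂)/ρ.
v₂ = √(1.17² + 2·9310/734) = √(1.37 + 25.4) = 5.17 m/s.

5.17 m/s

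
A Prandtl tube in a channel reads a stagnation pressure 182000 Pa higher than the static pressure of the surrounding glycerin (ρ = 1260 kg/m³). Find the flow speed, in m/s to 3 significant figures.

The dynamic pressure equals the rise in static pressure at the stagnation point: ΔP = ½ρv².
v = √(2ΔP/ρ) = √(2·182000/1260) = 17.0 m/s.

v ≈ 17.0 m/s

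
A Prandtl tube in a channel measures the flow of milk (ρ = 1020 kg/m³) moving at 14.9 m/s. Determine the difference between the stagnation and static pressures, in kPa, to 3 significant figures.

At the stagnation point the flow is brought to rest, so Bernoulli gives P_stag − P_static = ½ρv².
ΔP = ½·1020·14.9² = 113000 Pa.

113 kPa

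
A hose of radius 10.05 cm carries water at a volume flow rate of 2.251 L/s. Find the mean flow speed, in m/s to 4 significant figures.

Q = 2.251 L/s = 0.002251 m³/s.
v = Q/A = 0.002251 / 0.03173 = 0.07094 m/s.

v = 0.07094 m/s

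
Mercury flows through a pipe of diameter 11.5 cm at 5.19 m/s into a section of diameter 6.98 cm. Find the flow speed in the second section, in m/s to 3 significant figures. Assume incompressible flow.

By continuity, v₂ = v₁·A₁/A₂ = 5.19·(104/38.3) = 14.1 m/s.

v₂ = 14.1 m/s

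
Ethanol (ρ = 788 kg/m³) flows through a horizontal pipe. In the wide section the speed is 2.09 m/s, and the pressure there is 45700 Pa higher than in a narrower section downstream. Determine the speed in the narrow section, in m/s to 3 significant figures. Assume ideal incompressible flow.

Along the level pipe P + ½ρv² is conserved, hence v₂² = v₁² + 2(P₁ − P₂)/ρ.
v₂ = √(2.09² + 2·45700/788) = √(4.37 + 116) = 11.0 m/s.

v₂ ≈ 11.0 m/s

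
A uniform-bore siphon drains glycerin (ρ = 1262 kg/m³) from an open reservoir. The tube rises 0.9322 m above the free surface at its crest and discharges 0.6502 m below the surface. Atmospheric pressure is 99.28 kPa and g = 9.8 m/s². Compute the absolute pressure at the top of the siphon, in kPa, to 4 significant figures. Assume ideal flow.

79.71 kPa

The outlet speed comes from Torricelli: v = √(2g·0.6502) = 3.570 m/s.
With constant cross-section the crest speed equals v; applying Bernoulli from the surface up to the crest, P_top = P_atm − ½ρv² − ρg·h_top.
P_top = 99280 − ½·1262·3.570² − 1262·9.8·0.9322 = 79710 Pa.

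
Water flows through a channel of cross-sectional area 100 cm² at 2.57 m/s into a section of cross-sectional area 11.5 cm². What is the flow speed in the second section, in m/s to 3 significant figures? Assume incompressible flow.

The volume flow rate is constant, so v₂ = (A₁/A₂)v₁ = (100/11.5)·2.57 = 22.3 m/s.

22.3 m/s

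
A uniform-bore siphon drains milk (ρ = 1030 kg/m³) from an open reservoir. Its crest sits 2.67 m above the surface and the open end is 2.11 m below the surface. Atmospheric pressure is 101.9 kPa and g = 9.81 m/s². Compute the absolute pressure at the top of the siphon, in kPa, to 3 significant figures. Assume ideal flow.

53.6 kPa

From the surface to the outlet (both open to atmosphere, surface at rest): v = √(2g·h_out) = √(2·9.81·2.11) = 6.43 m/s.
The bore is uniform, so the speed at the crest is the same v. Bernoulli surface→crest: P_atm = P_top + ½ρv² + ρg·h_top.
P_top = 101900 − ½·1030·6.43² − 1030·9.81·2.67 = 53600 Pa.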